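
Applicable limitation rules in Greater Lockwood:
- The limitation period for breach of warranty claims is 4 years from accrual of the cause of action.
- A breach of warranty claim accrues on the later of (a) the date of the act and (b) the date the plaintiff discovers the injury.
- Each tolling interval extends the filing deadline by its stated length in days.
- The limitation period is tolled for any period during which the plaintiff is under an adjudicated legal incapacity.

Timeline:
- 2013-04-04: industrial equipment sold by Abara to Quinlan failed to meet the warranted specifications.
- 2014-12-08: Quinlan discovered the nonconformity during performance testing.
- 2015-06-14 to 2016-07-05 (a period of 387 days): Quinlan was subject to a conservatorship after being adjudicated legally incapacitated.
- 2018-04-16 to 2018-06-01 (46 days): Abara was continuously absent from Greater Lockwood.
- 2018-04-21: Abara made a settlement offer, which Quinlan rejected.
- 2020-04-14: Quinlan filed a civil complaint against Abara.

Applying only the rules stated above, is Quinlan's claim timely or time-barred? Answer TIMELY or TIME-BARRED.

TIME-BARRED

Because discovery on 2014-12-08 post-dates the 2013-04-04 act, accrual under the later-of rule falls on 2014-12-08.
The untolled deadline — 4 years after 2014-12-08 — is 2018-12-08.
The period was tolled for 387 days by the plaintiff's legal incapacity (2015-06-14 to 2016-07-05), pushing the deadline to 2019-12-30.
The defendant's absence from the jurisdiction from 2018-04-16 to 2018-06-01 does not toll the period, because no stated rule makes the defendant's absence a tolling event.
Nothing else in the chronology tolls or restarts the period.
Filing on 2020-04-14 missed the 2019-12-30 deadline — the action is time-barred.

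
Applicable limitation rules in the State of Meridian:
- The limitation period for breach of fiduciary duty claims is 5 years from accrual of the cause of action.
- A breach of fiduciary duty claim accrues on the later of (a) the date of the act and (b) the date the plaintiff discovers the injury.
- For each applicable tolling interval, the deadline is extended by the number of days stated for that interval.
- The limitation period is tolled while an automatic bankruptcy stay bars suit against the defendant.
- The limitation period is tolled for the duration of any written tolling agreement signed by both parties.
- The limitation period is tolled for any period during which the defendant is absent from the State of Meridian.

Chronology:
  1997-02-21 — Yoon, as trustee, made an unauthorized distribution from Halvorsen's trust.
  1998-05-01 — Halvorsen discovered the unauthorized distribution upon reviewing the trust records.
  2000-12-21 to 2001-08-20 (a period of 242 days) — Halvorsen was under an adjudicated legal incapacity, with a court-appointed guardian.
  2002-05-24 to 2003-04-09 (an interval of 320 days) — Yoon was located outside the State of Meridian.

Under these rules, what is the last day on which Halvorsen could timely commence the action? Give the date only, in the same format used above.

Taking the later of the act (1997-02-21) and discovery (1998-05-01), the claim accrued on 1998-05-01.
5 years from 1998-05-01 is 2003-05-01.
The period was tolled for 320 days by the defendant's absence from the jurisdiction (2002-05-24 to 2003-04-09), pushing the deadline to 2004-03-16.
The plaintiff's legal incapacity from 2000-12-21 to 2001-08-20 does not toll the period, because no stated rule makes the plaintiff's incapacity a tolling event.

2004-03-16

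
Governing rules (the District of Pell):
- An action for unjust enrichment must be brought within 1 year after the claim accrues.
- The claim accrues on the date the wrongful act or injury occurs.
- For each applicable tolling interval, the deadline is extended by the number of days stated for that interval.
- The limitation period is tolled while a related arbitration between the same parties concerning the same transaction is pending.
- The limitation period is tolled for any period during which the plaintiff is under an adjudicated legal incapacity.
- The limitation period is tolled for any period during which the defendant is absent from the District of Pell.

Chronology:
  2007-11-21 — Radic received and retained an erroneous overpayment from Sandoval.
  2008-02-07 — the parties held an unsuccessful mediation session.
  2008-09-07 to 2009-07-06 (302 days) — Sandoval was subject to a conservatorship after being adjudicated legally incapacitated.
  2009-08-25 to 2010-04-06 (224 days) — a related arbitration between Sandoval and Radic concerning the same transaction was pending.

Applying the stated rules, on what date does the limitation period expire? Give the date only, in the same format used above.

The limitation period began to run on 2007-11-21.
The untolled deadline — 1 year after 2007-11-21 — is 2008-11-21.
Because the plaintiff's legal incapacity ran from 2008-09-07 to 2009-07-06, the deadline is extended by 302 days to 2009-09-19.
Because the pending related arbitration ran from 2009-08-25 to 2010-04-06, the deadline is extended by 224 days to 2010-05-01.
Nothing else in the chronology tolls or restarts the period.

2010-05-01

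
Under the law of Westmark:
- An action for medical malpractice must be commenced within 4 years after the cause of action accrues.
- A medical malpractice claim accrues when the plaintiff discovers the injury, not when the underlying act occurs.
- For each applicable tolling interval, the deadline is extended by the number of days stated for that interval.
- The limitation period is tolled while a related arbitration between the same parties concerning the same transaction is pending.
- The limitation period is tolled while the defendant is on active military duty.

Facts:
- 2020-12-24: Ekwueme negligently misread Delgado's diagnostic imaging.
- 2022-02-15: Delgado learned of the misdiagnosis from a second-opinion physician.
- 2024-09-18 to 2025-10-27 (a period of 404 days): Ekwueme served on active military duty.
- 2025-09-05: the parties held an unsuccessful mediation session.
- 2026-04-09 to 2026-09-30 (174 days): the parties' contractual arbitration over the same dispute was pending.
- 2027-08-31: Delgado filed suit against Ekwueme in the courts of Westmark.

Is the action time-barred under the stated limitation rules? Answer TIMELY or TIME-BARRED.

TIMELY

The claim did not accrue until Delgado discovered the injury on 2022-02-15; the 2020-12-24 act date does not start the clock under the stated rule.
The untolled deadline — 4 years after 2022-02-15 — is 2026-02-15.
Because the defendant's active military service ran from 2024-09-18 to 2025-10-27, the deadline is extended by 404 days to 2027-03-26.
Because the pending related arbitration ran from 2026-04-09 to 2026-09-30, the deadline is extended by 174 days to 2027-09-16.
Nothing else in the chronology tolls or restarts the period.
The 2027-08-31 filing precedes the 2027-09-16 deadline; the claim is timely.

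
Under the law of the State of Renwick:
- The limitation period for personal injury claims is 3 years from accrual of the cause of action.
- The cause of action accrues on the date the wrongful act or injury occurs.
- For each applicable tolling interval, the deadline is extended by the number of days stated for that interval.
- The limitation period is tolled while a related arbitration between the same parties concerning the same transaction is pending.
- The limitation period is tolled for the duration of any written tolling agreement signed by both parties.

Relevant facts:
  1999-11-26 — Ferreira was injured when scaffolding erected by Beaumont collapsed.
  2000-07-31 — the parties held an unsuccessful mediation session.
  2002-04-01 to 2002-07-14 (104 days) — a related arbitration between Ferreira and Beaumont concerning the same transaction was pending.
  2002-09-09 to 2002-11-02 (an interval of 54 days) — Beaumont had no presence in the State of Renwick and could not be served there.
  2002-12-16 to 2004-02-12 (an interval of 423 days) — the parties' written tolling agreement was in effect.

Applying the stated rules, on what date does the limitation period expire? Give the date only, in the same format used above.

2004-05-06

The limitation period began to run on 1999-11-26.
3 years from 1999-11-26 is 2002-11-26.
The pending related arbitration from 2002-04-01 to 2002-07-14 tolled the period for 104 days, extending the deadline to 2003-03-10.
Because the written tolling agreement ran from 2002-12-16 to 2004-02-12, the deadline is extended by 423 days to 2004-05-06.
Although the defendant's absence ran from 2002-09-09 to 2002-11-02, the stated rules do not make that a tolling event, so it is disregarded.
Nothing else in the chronology tolls or restarts the period.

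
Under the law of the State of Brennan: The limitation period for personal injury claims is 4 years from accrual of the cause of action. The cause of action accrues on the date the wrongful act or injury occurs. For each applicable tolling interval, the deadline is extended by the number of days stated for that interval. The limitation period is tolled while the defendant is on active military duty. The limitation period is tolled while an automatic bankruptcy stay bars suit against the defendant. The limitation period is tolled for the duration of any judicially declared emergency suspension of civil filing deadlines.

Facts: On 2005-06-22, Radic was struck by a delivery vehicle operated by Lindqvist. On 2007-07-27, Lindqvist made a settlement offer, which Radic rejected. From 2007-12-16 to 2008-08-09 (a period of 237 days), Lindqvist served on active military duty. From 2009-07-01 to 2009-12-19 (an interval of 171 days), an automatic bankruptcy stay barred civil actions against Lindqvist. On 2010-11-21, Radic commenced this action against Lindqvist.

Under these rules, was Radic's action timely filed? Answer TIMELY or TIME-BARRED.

TIME-BARRED

The claim accrued on 2005-06-22, when the wrongful act occurred.
Adding the 4 years base period to 2005-06-22 gives a deadline of 2009-06-22, before any tolling.
Because the defendant's active military service ran from 2007-12-16 to 2008-08-09, the deadline is extended by 237 days to 2010-02-14.
The automatic bankruptcy stay from 2009-07-01 to 2009-12-19 tolled the period for 171 days, extending the deadline to 2010-08-04.
None of the other events listed affects the running of the period under the stated rules.
Filing on 2010-11-21 missed the 2010-08-04 deadline — the action is time-barred.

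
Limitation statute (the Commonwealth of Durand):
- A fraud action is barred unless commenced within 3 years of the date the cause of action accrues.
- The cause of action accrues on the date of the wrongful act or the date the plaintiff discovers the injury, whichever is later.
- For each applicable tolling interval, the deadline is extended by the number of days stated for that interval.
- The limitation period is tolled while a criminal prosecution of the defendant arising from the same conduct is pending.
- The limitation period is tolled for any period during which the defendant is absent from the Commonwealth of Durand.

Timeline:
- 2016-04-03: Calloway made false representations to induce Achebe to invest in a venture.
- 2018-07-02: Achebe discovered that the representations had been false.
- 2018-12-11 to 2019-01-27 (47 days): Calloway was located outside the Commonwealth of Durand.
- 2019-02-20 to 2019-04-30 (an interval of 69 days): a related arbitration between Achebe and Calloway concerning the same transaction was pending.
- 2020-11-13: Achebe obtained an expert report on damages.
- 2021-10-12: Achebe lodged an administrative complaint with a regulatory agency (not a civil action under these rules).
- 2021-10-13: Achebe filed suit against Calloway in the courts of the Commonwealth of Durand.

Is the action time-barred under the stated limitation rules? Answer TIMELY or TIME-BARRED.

TIME-BARRED

Because discovery on 2018-07-02 post-dates the 2016-04-03 act, accrual under the later-of rule falls on 2018-07-02.
The untolled deadline — 3 years after 2018-07-02 — is 2021-07-02.
The defendant's absence from the jurisdiction from 2018-12-11 to 2019-01-27 tolled the period for 47 days, extending the deadline to 2021-08-18.
Although a pending arbitration ran from 2019-02-20 to 2019-04-30, the stated rules do not make that a tolling event, so it is disregarded.
The other events in the timeline have no effect on the limitation period under the stated rules.
Achebe filed on 2021-10-13, after the 2021-08-18 deadline, so the action is time-barred.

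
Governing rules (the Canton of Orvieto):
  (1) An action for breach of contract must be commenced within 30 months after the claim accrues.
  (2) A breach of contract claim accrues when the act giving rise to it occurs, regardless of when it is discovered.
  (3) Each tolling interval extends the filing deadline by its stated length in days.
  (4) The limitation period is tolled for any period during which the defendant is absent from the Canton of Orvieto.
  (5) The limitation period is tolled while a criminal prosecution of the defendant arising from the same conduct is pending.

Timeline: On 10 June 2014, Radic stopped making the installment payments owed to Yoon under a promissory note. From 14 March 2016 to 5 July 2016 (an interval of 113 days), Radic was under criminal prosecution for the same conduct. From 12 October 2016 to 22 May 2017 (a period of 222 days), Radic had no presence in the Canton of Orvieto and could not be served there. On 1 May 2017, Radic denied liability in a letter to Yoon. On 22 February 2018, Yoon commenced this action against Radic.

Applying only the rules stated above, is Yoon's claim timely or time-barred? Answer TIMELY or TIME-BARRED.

TIME-BARRED

The limitation period began to run on 10 June 2014.
The untolled deadline — 30 months after 10 June 2014 — is 10 December 2016.
The period was tolled for 113 days by the pending criminal prosecution (14 March 2016 to 5 July 2016), pushing the deadline to 2 April 2017.
The period was tolled for 222 days by the defendant's absence from the jurisdiction (12 October 2016 to 22 May 2017), pushing the deadline to 10 November 2017.
None of the other events listed affects the running of the period under the stated rules.
Filing on 22 February 2018 missed the 10 November 2017 deadline — the action is time-barred.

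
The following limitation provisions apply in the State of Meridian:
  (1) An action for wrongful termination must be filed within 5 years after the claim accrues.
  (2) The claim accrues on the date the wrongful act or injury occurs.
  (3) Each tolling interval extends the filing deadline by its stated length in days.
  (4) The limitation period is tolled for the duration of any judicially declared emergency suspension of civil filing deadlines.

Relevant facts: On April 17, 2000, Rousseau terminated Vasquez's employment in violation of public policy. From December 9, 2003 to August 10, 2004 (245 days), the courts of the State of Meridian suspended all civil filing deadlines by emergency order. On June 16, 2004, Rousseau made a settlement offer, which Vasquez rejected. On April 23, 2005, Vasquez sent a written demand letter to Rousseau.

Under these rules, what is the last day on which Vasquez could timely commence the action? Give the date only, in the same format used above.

December 18, 2005

The claim accrued on April 17, 2000, when the wrongful act occurred.
Adding the 5 years base period to April 17, 2000 gives a deadline of April 17, 2005, before any tolling.
The emergency suspension of filing deadlines from December 9, 2003 to August 10, 2004 tolled the period for 245 days, extending the deadline to December 18, 2005.
Nothing else in the chronology tolls or restarts the period.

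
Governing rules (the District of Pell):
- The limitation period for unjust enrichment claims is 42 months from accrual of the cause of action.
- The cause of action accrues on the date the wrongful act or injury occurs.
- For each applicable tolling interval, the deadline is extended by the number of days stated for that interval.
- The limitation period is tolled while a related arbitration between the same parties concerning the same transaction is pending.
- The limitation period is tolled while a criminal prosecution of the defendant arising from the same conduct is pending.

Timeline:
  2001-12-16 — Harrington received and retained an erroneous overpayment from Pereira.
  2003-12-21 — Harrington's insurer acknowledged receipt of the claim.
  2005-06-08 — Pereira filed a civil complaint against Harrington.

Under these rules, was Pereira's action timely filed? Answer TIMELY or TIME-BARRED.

The cause of action accrued on 2001-12-16, the date of the act.
42 months from 2001-12-16 is 2005-06-16.
Nothing else in the chronology tolls or restarts the period.
Pereira filed on 2005-06-08, before the 2005-06-16 deadline, so the action is timely.

TIMELY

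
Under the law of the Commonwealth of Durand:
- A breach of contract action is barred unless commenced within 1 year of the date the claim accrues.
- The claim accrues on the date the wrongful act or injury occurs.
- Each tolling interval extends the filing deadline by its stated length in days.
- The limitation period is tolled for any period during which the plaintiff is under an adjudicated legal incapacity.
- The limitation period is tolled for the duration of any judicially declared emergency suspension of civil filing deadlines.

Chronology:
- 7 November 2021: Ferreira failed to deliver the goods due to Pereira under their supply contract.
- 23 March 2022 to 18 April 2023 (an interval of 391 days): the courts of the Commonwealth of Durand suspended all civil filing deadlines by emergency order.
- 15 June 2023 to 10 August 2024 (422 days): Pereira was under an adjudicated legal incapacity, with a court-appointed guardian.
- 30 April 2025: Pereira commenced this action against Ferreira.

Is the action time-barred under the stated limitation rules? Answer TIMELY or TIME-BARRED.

TIME-BARRED

The claim accrued on 7 November 2021, the date of the act.
Adding the 1 year base period to 7 November 2021 gives a deadline of 7 November 2022, before any tolling.
The period was tolled for 391 days by the emergency suspension of filing deadlines (23 March 2022 to 18 April 2023), pushing the deadline to 3 December 2023.
The plaintiff's legal incapacity from 15 June 2023 to 10 August 2024 tolled the period for 422 days, extending the deadline to 28 January 2025.
Filing on 30 April 2025 missed the 28 January 2025 deadline — the action is time-barred.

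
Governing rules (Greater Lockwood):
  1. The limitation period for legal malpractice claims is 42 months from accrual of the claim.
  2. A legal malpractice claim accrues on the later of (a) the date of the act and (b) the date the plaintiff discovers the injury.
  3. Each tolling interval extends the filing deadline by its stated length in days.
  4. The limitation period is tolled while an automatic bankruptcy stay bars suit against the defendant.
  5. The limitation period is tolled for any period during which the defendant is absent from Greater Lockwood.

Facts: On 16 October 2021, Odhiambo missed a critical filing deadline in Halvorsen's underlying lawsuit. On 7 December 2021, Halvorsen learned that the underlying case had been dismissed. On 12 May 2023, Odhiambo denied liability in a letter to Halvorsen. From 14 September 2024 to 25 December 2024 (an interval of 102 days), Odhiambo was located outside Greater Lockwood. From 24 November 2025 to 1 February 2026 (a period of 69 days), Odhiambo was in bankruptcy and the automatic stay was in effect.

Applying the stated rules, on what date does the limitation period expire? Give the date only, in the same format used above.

Because discovery on 7 December 2021 post-dates the 16 October 2021 act, accrual under the later-of rule falls on 7 December 2021.
42 months from 7 December 2021 is 7 June 2025.
The defendant's absence from the jurisdiction from 14 September 2024 to 25 December 2024 tolled the period for 102 days, extending the deadline to 17 September 2025.
By the time the automatic bankruptcy stay began on 24 November 2025, the limitation period had already expired on 17 September 2025; that interval cannot revive it.
Nothing else in the chronology tolls or restarts the period.

17 September 2025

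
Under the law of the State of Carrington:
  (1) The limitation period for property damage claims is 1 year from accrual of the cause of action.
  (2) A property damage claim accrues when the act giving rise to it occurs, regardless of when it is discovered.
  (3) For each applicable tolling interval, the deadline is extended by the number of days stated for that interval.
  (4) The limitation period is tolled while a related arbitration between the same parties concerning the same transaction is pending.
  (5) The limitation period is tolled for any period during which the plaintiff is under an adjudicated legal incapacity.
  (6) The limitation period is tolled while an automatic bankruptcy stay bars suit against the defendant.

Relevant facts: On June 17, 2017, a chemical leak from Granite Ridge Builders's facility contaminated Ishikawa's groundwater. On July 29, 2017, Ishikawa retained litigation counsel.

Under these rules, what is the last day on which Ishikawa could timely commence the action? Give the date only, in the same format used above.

The cause of action accrued on June 17, 2017, the date of the act.
Adding the 1 year base period to June 17, 2017 gives a deadline of June 17, 2018, before any tolling.
The other events in the timeline have no effect on the limitation period under the stated rules.

June 17, 2018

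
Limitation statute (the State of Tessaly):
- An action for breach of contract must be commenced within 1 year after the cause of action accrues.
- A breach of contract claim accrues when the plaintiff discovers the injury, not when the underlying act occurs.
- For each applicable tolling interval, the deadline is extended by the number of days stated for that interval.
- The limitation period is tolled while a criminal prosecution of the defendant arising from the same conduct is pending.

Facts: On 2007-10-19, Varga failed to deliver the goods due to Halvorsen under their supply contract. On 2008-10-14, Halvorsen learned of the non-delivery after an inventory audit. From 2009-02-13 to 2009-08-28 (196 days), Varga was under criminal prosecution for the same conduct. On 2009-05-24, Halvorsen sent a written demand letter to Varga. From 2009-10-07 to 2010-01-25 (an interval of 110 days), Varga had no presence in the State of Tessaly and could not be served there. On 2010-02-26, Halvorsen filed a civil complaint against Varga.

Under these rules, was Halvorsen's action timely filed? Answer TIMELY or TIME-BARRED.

The claim did not accrue until Halvorsen discovered the injury on 2008-10-14; the 2007-10-19 act date does not start the clock under the stated rule.
1 year from 2008-10-14 is 2009-10-14.
Because the pending criminal prosecution ran from 2009-02-13 to 2009-08-28, the deadline is extended by 196 days to 2010-04-28.
No stated provision tolls the period for the defendant's absence, so the interval from 2009-10-07 to 2010-01-25 has no effect on the deadline.
The other events in the timeline have no effect on the limitation period under the stated rules.
Halvorsen filed on 2010-02-26, before the 2010-04-28 deadline, so the action is timely.

TIMELY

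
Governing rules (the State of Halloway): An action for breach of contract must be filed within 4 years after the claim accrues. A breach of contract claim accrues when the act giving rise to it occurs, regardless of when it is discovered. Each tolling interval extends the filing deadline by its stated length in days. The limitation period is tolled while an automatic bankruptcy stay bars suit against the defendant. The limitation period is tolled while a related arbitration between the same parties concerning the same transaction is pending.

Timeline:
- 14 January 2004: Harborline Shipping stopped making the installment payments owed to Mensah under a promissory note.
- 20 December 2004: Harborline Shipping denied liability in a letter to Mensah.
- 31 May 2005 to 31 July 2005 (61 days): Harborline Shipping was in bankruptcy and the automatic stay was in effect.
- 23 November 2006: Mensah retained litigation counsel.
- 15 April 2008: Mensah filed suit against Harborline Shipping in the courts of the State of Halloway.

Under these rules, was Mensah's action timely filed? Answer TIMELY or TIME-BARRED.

The limitation period began to run on 14 January 2004.
Adding the 4 years base period to 14 January 2004 gives a deadline of 14 January 2008, before any tolling.
The period was tolled for 61 days by the automatic bankruptcy stay (31 May 2005 to 31 July 2005), pushing the deadline to 15 March 2008.
The other events in the timeline have no effect on the limitation period under the stated rules.
Mensah filed on 15 April 2008, after the 15 March 2008 deadline, so the action is time-barred.

TIME-BARRED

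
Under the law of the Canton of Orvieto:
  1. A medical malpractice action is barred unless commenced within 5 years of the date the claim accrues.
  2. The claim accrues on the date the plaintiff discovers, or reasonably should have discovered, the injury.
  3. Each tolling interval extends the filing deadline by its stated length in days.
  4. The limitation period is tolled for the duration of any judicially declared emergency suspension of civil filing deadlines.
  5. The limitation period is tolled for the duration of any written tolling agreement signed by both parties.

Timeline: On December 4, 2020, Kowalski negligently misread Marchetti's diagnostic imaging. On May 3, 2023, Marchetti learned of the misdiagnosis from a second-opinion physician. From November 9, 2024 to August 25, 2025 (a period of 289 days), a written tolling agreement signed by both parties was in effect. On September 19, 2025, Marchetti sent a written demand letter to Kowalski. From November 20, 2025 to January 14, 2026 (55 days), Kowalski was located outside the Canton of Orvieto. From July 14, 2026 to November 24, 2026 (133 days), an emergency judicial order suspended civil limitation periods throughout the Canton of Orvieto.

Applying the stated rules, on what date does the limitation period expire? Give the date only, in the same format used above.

Under the discovery rule, the claim accrued on May 3, 2023, when Marchetti discovered the injury — not on the December 4, 2020 date of the underlying act.
Adding the 5 years base period to May 3, 2023 gives a deadline of May 3, 2028, before any tolling.
The written tolling agreement from November 9, 2024 to August 25, 2025 tolled the period for 289 days, extending the deadline to February 16, 2029.
Because the emergency suspension of filing deadlines ran from July 14, 2026 to November 24, 2026, the deadline is extended by 133 days to June 29, 2029.
No stated provision tolls the period for the defendant's absence, so the interval from November 20, 2025 to January 14, 2026 has no effect on the deadline.
The other events in the timeline have no effect on the limitation period under the stated rules.

June 29, 2029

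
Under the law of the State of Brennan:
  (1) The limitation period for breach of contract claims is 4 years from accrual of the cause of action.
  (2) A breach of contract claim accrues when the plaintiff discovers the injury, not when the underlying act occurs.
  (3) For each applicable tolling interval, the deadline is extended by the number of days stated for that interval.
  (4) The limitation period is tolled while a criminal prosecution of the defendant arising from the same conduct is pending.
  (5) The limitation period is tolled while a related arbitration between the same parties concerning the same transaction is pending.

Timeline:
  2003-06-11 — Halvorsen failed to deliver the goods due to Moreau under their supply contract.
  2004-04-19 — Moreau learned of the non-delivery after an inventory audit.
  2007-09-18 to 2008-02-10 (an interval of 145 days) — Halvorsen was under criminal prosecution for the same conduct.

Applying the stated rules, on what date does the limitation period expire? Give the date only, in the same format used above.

2008-09-11

Accrual is tied to discovery, so the period began on 2004-04-19 rather than on 2003-06-11 when the act occurred.
Adding the 4 years base period to 2004-04-19 gives a deadline of 2008-04-19, before any tolling.
The period was tolled for 145 days by the pending criminal prosecution (2007-09-18 to 2008-02-10), pushing the deadline to 2008-09-11.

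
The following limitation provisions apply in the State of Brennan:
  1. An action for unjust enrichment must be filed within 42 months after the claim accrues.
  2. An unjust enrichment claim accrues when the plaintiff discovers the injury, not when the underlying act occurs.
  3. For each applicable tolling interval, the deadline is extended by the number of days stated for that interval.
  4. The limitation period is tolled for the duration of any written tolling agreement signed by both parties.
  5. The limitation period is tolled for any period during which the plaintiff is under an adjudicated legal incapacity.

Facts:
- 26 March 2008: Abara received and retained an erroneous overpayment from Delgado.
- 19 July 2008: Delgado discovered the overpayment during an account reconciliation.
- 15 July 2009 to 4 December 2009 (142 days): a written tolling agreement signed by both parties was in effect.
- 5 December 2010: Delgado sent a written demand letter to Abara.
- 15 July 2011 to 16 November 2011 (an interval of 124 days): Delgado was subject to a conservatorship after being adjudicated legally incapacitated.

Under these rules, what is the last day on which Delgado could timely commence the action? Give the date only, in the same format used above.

11 October 2012

Accrual is tied to discovery, so the period began on 19 July 2008 rather than on 26 March 2008 when the act occurred.
The untolled deadline — 42 months after 19 July 2008 — is 19 January 2012.
The written tolling agreement from 15 July 2009 to 4 December 2009 tolled the period for 142 days, extending the deadline to 9 June 2012.
Because the plaintiff's legal incapacity ran from 15 July 2011 to 16 November 2011, the deadline is extended by 124 days to 11 October 2012.
The other events in the timeline have no effect on the limitation period under the stated rules.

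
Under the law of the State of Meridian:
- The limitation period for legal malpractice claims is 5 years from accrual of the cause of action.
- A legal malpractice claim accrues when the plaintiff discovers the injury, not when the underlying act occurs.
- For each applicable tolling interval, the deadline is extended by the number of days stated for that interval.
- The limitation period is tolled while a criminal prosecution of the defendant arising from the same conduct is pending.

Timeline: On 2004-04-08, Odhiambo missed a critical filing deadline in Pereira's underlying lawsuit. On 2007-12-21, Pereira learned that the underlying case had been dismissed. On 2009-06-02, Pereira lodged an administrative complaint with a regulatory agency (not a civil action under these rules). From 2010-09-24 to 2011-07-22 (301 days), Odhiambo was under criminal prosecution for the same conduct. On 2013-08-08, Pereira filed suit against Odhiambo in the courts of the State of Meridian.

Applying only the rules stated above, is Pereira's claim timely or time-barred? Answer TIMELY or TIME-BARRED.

Accrual is tied to discovery, so the period began on 2007-12-21 rather than on 2004-04-08 when the act occurred.
The untolled deadline — 5 years after 2007-12-21 — is 2012-12-21.
The pending criminal prosecution from 2010-09-24 to 2011-07-22 tolled the period for 301 days, extending the deadline to 2013-10-18.
The other events in the timeline have no effect on the limitation period under the stated rules.
Pereira filed on 2013-08-08, before the 2013-10-18 deadline, so the action is timely.

TIMELY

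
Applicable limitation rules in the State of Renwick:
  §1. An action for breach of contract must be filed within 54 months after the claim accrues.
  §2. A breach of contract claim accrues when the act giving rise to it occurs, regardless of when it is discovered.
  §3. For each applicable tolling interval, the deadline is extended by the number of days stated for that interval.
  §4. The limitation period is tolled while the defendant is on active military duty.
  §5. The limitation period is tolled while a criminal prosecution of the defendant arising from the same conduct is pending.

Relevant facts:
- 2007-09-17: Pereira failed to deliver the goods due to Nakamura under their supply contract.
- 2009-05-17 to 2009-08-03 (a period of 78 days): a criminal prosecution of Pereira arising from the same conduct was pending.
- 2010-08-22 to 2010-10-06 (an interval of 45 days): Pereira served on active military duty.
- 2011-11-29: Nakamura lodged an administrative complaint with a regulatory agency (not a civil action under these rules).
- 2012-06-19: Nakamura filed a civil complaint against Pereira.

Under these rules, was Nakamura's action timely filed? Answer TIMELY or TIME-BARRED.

The claim accrued on 2007-09-17, when the wrongful act occurred.
The untolled deadline — 54 months after 2007-09-17 — is 2012-03-17.
Because the pending criminal prosecution ran from 2009-05-17 to 2009-08-03, the deadline is extended by 78 days to 2012-06-03.
The period was tolled for 45 days by the defendant's active military service (2010-08-22 to 2010-10-06), pushing the deadline to 2012-07-18.
Nothing else in the chronology tolls or restarts the period.
The 2012-06-19 filing precedes the 2012-07-18 deadline; the claim is timely.

TIMELY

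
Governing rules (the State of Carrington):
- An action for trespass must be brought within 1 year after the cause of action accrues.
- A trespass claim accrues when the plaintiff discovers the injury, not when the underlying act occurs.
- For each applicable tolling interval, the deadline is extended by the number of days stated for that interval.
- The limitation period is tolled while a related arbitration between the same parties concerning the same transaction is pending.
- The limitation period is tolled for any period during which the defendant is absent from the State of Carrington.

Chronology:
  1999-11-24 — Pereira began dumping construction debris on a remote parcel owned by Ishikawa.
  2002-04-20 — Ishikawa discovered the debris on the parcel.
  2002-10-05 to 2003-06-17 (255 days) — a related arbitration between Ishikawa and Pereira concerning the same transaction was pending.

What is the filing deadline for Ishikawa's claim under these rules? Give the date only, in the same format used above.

The claim did not accrue until Ishikawa discovered the injury on 2002-04-20; the 1999-11-24 act date does not start the clock under the stated rule.
1 year from 2002-04-20 is 2003-04-20.
Because the pending related arbitration ran from 2002-10-05 to 2003-06-17, the deadline is extended by 255 days to 2003-12-31.

2003-12-31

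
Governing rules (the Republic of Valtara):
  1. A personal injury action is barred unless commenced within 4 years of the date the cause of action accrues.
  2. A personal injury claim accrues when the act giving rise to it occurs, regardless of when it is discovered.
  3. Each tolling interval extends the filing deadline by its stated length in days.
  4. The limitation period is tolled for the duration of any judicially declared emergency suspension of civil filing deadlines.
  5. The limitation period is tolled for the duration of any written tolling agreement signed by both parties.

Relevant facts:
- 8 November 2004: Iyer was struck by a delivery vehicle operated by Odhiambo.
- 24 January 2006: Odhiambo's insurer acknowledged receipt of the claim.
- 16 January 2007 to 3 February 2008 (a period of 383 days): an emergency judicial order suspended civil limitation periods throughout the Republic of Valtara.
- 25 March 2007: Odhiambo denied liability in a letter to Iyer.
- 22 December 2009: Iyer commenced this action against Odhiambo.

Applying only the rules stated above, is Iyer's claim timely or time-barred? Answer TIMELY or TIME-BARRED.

TIME-BARRED

The claim accrued on 8 November 2004, when the wrongful act occurred.
4 years from 8 November 2004 is 8 November 2008.
The emergency suspension of filing deadlines from 16 January 2007 to 3 February 2008 tolled the period for 383 days, extending the deadline to 26 November 2009.
The other events in the timeline have no effect on the limitation period under the stated rules.
The 22 December 2009 filing falls after the 26 November 2009 deadline; the claim is time-barred.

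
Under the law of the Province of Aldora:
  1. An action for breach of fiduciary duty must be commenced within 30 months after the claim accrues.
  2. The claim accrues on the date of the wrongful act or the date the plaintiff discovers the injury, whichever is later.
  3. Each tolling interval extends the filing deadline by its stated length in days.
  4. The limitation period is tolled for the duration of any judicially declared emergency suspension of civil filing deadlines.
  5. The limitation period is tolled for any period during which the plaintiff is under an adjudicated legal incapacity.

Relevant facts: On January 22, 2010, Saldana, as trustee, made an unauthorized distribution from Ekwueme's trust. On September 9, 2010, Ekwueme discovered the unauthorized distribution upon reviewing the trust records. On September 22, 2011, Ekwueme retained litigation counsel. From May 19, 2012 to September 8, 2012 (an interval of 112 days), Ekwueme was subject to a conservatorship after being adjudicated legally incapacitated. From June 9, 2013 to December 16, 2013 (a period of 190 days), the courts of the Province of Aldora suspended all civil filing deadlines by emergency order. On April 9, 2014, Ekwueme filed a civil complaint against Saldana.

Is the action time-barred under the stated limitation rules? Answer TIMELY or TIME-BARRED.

TIME-BARRED

Because discovery on September 9, 2010 post-dates the January 22, 2010 act, accrual under the later-of rule falls on September 9, 2010.
Adding the 30 months base period to September 9, 2010 gives a deadline of March 9, 2013, before any tolling.
The plaintiff's legal incapacity from May 19, 2012 to September 8, 2012 tolled the period for 112 days, extending the deadline to June 29, 2013.
The period was tolled for 190 days by the emergency suspension of filing deadlines (June 9, 2013 to December 16, 2013), pushing the deadline to January 5, 2014.
The other events in the timeline have no effect on the limitation period under the stated rules.
The April 9, 2014 filing falls after the January 5, 2014 deadline; the claim is time-barred.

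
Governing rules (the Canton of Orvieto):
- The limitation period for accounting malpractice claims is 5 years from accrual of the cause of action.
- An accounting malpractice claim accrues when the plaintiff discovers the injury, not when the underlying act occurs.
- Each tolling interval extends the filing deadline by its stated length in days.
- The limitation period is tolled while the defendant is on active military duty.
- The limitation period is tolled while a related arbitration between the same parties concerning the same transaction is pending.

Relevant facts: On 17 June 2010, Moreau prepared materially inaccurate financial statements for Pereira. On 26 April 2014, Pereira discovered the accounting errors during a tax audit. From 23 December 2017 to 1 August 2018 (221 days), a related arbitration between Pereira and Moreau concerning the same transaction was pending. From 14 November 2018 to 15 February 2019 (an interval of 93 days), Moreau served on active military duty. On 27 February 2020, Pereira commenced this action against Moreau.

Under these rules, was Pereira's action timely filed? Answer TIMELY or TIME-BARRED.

TIMELY

Accrual is tied to discovery, so the period began on 26 April 2014 rather than on 17 June 2010 when the act occurred.
Adding the 5 years base period to 26 April 2014 gives a deadline of 26 April 2019, before any tolling.
The pending related arbitration from 23 December 2017 to 1 August 2018 tolled the period for 221 days, extending the deadline to 3 December 2019.
Because the defendant's active military service ran from 14 November 2018 to 15 February 2019, the deadline is extended by 93 days to 5 March 2020.
Pereira filed on 27 February 2020, before the 5 March 2020 deadline, so the action is timely.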